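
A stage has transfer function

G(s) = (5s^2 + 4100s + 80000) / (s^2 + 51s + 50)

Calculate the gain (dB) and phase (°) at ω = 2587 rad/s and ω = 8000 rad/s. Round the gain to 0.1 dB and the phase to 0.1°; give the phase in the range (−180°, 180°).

Substitute s = j2587:
Numerator: 5(j2587)^2 + 4100(j2587) + 80000 = -33382845 + j10606700
Denominator: (j2587)^2 + 51(j2587) + 50 = -6692519 + j131937
|N| = √(33382845² + 10606700²) ≈ 3.5027e+07, ∠N ≈ 162.37°
|D| = √(6692519² + 131937²) ≈ 6.6938e+06, ∠D ≈ 178.87°
|G| = 3.5027e+07 / 6.6938e+06 ≈ 5.2328
Gain = 20 log₁₀(5.2328) ≈ 14.37 dB
∠G = 162.37° − 178.87° = -16.50°

Substitute s = j8000:
Numerator: 5(j8000)^2 + 4100(j8000) + 80000 = -319920000 + j32800000
Denominator: (j8000)^2 + 51(j8000) + 50 = -63999950 + j408000
|N| = √(319920000² + 32800000²) ≈ 3.216e+08, ∠N ≈ 174.15°
|D| = √(63999950² + 408000²) ≈ 6.4001e+07, ∠D ≈ 179.63°
|G| = 3.216e+08 / 6.4001e+07 ≈ 5.0249
Gain = 20 log₁₀(5.0249) ≈ 14.02 dB
∠G = 174.15° − 179.63° = -5.48°

ω = 2587: 14.4 dB, -16.5°; ω = 8000: 14.0 dB, -5.5°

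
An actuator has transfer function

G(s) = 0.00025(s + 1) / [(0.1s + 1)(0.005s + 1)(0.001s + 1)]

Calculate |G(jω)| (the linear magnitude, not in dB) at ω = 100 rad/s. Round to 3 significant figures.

At ω = 100 rad/s:
zero (1 + j100·1) = 1 + j100 → |·| ≈ 100, ∠ ≈ 89.43°
pole (1 + j100·0.1) = 1 + j10 → |·| ≈ 10.05, ∠ ≈ 84.29°
pole (1 + j100·0.005) = 1 + j0.5 → |·| ≈ 1.118, ∠ ≈ 26.57°
pole (1 + j100·0.001) = 1 + j0.1 → |·| ≈ 1.005, ∠ ≈ 5.71°
|G| = 0.00025 · 100 / (10.05 · 1.118 · 1.005) ≈ 0.0022139

0.00221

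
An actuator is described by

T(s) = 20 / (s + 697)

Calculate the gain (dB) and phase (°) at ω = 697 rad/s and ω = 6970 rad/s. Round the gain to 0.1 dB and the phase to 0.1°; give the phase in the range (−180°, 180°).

Substitute s = j697:
Numerator: 20 = 20 + j0
Denominator: (j697) + 697 = 697 + j697
|N| = √(20² + 0²) ≈ 20, ∠N ≈ 0.00°
|D| = √(697² + 697²) ≈ 985.71, ∠D ≈ 45.00°
|T| = 20 / 985.71 ≈ 0.02029
Gain = 20 log₁₀(0.02029) ≈ -33.85 dB
∠T = 0.00° − 45.00° = -45.00°

Substitute s = j6970:
Numerator: 20 = 20 + j0
Denominator: (j6970) + 697 = 697 + j6970
|N| = √(20² + 0²) ≈ 20, ∠N ≈ 0.00°
|D| = √(697² + 6970²) ≈ 7004.8, ∠D ≈ 84.29°
|T| = 20 / 7004.8 ≈ 0.0028552
Gain = 20 log₁₀(0.0028552) ≈ -50.89 dB
∠T = 0.00° − 84.29° = -84.29°

ω = 697: -33.9 dB, -45.0°; ω = 6970: -50.9 dB, -84.3°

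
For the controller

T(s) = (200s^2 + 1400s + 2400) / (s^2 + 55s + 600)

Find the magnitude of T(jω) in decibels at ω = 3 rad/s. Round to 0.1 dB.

16.8 dB

Substitute s = j3:
Numerator: 200(j3)^2 + 1400(j3) + 2400 = 600 + j4200
Denominator: (j3)^2 + 55(j3) + 600 = 591 + j165
|N| = √(600² + 4200²) ≈ 4242.6, ∠N ≈ 81.87°
|D| = √(591² + 165²) ≈ 613.6, ∠D ≈ 15.60°
|T| = 4242.6 / 613.6 ≈ 6.9143
Gain = 20 log₁₀(6.9143) ≈ 16.79 dB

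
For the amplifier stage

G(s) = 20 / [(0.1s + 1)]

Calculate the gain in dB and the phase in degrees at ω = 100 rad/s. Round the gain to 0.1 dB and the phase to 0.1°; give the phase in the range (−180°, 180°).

6.0 dB, -84.3°

At ω = 100 rad/s:
pole (1 + j100·0.1) = 1 + j10 → |·| ≈ 10.05, ∠ ≈ 84.29°
|G| = 20 · 1 / (10.05) ≈ 1.99
Gain = 20 log₁₀(1.99) ≈ 5.98 dB
∠G = (0°) − (84.29°) = -84.29°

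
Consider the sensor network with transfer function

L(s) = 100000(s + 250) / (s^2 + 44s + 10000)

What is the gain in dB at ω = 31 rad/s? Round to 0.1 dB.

At s = jω = j31:
zero (s+250): 250 + j31 → |·| = √(250²+31²) = √63461 ≈ 251.91, ∠ = arctan(31/250) ≈ 7.07°
quadratic: (j31)² + 44·j31 + 10000 = 9039 + j1364 → |·| ≈ 9141.3, ∠ ≈ 8.58°
|L| = 100000 · 251.91 / 9141.3 ≈ 2755.7
Gain = 20 log₁₀(2755.7) ≈ 68.80 dB

68.8 dB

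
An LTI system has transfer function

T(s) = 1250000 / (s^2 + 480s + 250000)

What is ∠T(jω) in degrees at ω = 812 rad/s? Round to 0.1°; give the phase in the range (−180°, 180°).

-136.4°

At s = jω = j812:
quadratic: (j812)² + 480·j812 + 250000 = -409344 + j389760 → |·| ≈ 5.6522e+05, ∠ ≈ 136.40°
∠T = 0.00° − 136.40° = -136.40°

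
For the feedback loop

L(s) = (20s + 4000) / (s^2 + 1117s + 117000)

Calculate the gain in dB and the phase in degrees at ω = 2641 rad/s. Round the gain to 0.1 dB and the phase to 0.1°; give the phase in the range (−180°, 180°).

Substitute s = j2641:
Numerator: 20(j2641) + 4000 = 4000 + j52820
Denominator: (j2641)^2 + 1117(j2641) + 117000 = -6857881 + j2949997
|N| = √(4000² + 52820²) ≈ 52971, ∠N ≈ 85.67°
|D| = √(6857881² + 2949997²) ≈ 7.4655e+06, ∠D ≈ 156.72°
|L| = 52971 / 7.4655e+06 ≈ 0.0070954
Gain = 20 log₁₀(0.0070954) ≈ -42.98 dB
∠L = 85.67° − 156.72° = -71.05°

-43.0 dB, -71.1°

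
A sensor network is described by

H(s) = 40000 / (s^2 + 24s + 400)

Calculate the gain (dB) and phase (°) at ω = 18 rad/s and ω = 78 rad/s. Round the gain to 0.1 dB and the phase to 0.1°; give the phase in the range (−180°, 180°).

At s = jω = j18:
quadratic: (j18)² + 24·j18 + 400 = 76 + j432 → |·| ≈ 438.63, ∠ ≈ 80.02°
|H| = 40000 / 438.63 ≈ 91.193
Gain = 20 log₁₀(91.193) ≈ 39.20 dB
∠H = 0.00° − 80.02° = -80.02°

At s = jω = j78:
quadratic: (j78)² + 24·j78 + 400 = -5684 + j1872 → |·| ≈ 5984.3, ∠ ≈ 161.77°
|H| = 40000 / 5984.3 ≈ 6.6842
Gain = 20 log₁₀(6.6842) ≈ 16.50 dB
∠H = 0.00° − 161.77° = -161.77°

ω = 18: 39.2 dB, -80.0°; ω = 78: 16.5 dB, -161.8°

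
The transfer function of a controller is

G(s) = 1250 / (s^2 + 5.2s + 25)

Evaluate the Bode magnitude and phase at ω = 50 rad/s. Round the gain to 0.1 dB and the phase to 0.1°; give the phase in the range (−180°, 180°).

-6.0 dB, -174.0°

At s = jω = j50:
quadratic: (j50)² + 5.2·j50 + 25 = -2475 + j260 → |·| ≈ 2488.6, ∠ ≈ 174.00°
|G| = 1250 / 2488.6 ≈ 0.50229
Gain = 20 log₁₀(0.50229) ≈ -5.98 dB
∠G = 0.00° − 174.00° = -174.00°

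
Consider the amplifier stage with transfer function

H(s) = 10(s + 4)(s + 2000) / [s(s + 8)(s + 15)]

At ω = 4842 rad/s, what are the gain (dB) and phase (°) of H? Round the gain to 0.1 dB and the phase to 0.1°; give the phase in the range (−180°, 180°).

-53.0 dB, -112.2°

At s = jω = j4842:
zero (s+4): 4 + j4842 → |·| = √(4²+4842²) = √23444980 ≈ 4842, ∠ = arctan(4842/4) ≈ 89.95°
zero (s+2000): 2000 + j4842 → |·| = √(2000²+4842²) = √27444964 ≈ 5238.8, ∠ = arctan(4842/2000) ≈ 67.56°
pole (s+8): 8 + j4842 → |·| = √(8²+4842²) = √23445028 ≈ 4842, ∠ = arctan(4842/8) ≈ 89.91°
pole (s+15): 15 + j4842 → |·| = √(15²+4842²) = √23445189 ≈ 4842, ∠ = arctan(4842/15) ≈ 89.82°
pole at origin: |s| = 4842, ∠ = 90.00° (in denominator)
|H| = 10 · 2.5366e+07 / 1.1352e+11 ≈ 0.0022345
Gain = 20 log₁₀(0.0022345) ≈ -53.02 dB
∠H = 157.51° − 269.73° = -112.22°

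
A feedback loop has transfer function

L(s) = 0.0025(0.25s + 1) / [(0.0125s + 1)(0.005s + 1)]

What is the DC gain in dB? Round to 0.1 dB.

L(0) = 0.0025 · 1 / 1 = 0.0025
20 log₁₀(0.0025) ≈ -52.04 dB

-52.0 dB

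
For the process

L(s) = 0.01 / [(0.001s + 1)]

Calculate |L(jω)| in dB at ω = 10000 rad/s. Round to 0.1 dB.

-60.0 dB

At ω = 10000 rad/s:
pole (1 + j10000·0.001) = 1 + j10 → |·| ≈ 10.05, ∠ ≈ 84.29°
|L| = 0.01 · 1 / (10.05) ≈ 0.00099502
Gain = 20 log₁₀(0.00099502) ≈ -60.04 dB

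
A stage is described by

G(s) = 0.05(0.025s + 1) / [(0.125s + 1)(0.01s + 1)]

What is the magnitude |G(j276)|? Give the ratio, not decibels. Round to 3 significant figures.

0.00344

At ω = 276 rad/s:
zero (1 + j276·0.025) = 1 + j6.9 → |·| ≈ 6.9721, ∠ ≈ 81.75°
pole (1 + j276·0.125) = 1 + j34.5 → |·| ≈ 34.514, ∠ ≈ 88.34°
pole (1 + j276·0.01) = 1 + j2.76 → |·| ≈ 2.9356, ∠ ≈ 70.08°
|G| = 0.05 · 6.9721 / (34.514 · 2.9356) ≈ 0.0034407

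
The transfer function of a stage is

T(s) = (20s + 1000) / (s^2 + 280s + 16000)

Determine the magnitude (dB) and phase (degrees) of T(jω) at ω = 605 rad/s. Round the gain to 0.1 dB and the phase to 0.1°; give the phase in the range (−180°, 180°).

-30.1 dB, -68.9°

Substitute s = j605:
Numerator: 20(j605) + 1000 = 1000 + j12100
Denominator: (j605)^2 + 280(j605) + 16000 = -350025 + j169400
|N| = √(1000² + 12100²) ≈ 12141, ∠N ≈ 85.28°
|D| = √(350025² + 169400²) ≈ 3.8886e+05, ∠D ≈ 154.17°
|T| = 12141 / 3.8886e+05 ≈ 0.031222
Gain = 20 log₁₀(0.031222) ≈ -30.11 dB
∠T = 85.28° − 154.17° = -68.89°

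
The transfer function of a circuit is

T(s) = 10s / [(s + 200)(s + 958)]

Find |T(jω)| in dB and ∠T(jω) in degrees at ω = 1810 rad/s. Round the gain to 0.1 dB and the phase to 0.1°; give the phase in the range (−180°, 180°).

At s = jω = j1810:
zero at origin: s = j1810 → |·| = 1810, ∠ = 90.00°
pole (s+200): 200 + j1810 → |·| = √(200²+1810²) = √3316100 ≈ 1821, ∠ = arctan(1810/200) ≈ 83.69°
pole (s+958): 958 + j1810 → |·| = √(958²+1810²) = √4193864 ≈ 2047.9, ∠ = arctan(1810/958) ≈ 62.11°
|T| = 10 · 1810 / 3.7292e+06 ≈ 0.0048536
Gain = 20 log₁₀(0.0048536) ≈ -46.28 dB
∠T = 90.00° − 145.80° = -55.80°

-46.3 dB, -55.8°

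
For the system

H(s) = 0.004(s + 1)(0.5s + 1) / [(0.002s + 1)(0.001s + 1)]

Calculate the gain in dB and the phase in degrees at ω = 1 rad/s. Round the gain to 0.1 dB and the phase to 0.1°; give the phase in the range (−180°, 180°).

-44.0 dB, 71.4°

At ω = 1 rad/s:
zero (1 + j1·1) = 1 + j1 → |·| ≈ 1.4142, ∠ ≈ 45.00°
zero (1 + j1·0.5) = 1 + j0.5 → |·| ≈ 1.118, ∠ ≈ 26.57°
pole (1 + j1·0.002) = 1 + j0.002 → |·| ≈ 1, ∠ ≈ 0.11°
pole (1 + j1·0.001) = 1 + j0.001 → |·| ≈ 1, ∠ ≈ 0.06°
|H| = 0.004 · 1.4142 · 1.118 / (1 · 1) ≈ 0.0063243
Gain = 20 log₁₀(0.0063243) ≈ -43.98 dB
∠H = (45.00° + 26.57°) − (0.11° + 0.06°) = 71.40°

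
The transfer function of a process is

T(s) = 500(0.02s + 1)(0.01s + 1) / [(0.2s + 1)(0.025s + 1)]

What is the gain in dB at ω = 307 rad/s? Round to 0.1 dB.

26.5 dB

At ω = 307 rad/s:
zero (1 + j307·0.02) = 1 + j6.14 → |·| ≈ 6.2209, ∠ ≈ 80.75°
zero (1 + j307·0.01) = 1 + j3.07 → |·| ≈ 3.2288, ∠ ≈ 71.96°
pole (1 + j307·0.2) = 1 + j61.4 → |·| ≈ 61.408, ∠ ≈ 89.07°
pole (1 + j307·0.025) = 1 + j7.675 → |·| ≈ 7.7399, ∠ ≈ 82.58°
|T| = 500 · 6.2209 · 3.2288 / (61.408 · 7.7399) ≈ 21.13
Gain = 20 log₁₀(21.13) ≈ 26.50 dB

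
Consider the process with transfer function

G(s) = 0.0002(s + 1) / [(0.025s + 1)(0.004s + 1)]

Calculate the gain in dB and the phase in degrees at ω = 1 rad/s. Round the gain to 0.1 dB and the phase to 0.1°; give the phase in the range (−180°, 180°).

At ω = 1 rad/s:
zero (1 + j1·1) = 1 + j1 → |·| ≈ 1.4142, ∠ ≈ 45.00°
pole (1 + j1·0.025) = 1 + j0.025 → |·| ≈ 1.0003, ∠ ≈ 1.43°
pole (1 + j1·0.004) = 1 + j0.004 → |·| ≈ 1, ∠ ≈ 0.23°
|G| = 0.0002 · 1.4142 / (1.0003 · 1) ≈ 0.00028276
Gain = 20 log₁₀(0.00028276) ≈ -70.97 dB
∠G = (45.00°) − (1.43° + 0.23°) = 43.34°

-71.0 dB, 43.3°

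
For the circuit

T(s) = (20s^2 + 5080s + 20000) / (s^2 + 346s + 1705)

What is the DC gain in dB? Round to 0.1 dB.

T(0) = 20000 / 1705 ≈ 11.73
20 log₁₀(11.73) ≈ 21.39 dB

21.4 dB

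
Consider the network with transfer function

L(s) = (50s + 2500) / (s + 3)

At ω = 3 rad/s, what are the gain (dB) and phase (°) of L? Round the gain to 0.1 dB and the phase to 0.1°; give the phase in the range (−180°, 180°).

Substitute s = j3:
Numerator: 50(j3) + 2500 = 2500 + j150
Denominator: (j3) + 3 = 3 + j3
|N| = √(2500² + 150²) ≈ 2504.5, ∠N ≈ 3.43°
|D| = √(3² + 3²) ≈ 4.2426, ∠D ≈ 45.00°
|L| = 2504.5 / 4.2426 ≈ 590.32
Gain = 20 log₁₀(590.32) ≈ 55.42 dB
∠L = 3.43° − 45.00° = -41.57°

55.4 dB, -41.6°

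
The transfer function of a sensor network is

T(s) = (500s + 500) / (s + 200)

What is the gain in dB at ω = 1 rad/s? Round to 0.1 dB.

11.0 dB

Substitute s = j1:
Numerator: 500(j1) + 500 = 500 + j500
Denominator: (j1) + 200 = 200 + j1
|N| = √(500² + 500²) ≈ 707.11, ∠N ≈ 45.00°
|D| = √(200² + 1²) ≈ 200, ∠D ≈ 0.29°
|T| = 707.11 / 200 ≈ 3.5356
Gain = 20 log₁₀(3.5356) ≈ 10.97 dB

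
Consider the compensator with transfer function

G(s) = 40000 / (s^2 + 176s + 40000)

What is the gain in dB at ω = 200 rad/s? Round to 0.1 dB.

1.1 dB

At s = jω = j200:
quadratic: (j200)² + 176·j200 + 40000 = 0 + j35200 → |·| ≈ 35200, ∠ ≈ 90.00°
|G| = 40000 / 35200 ≈ 1.1364
Gain = 20 log₁₀(1.1364) ≈ 1.11 dB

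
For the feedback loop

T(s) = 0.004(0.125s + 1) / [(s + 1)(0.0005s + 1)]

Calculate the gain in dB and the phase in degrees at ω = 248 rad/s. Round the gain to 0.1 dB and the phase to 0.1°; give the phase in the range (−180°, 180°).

-66.1 dB, -8.7°

At ω = 248 rad/s:
zero (1 + j248·0.125) = 1 + j31 → |·| ≈ 31.016, ∠ ≈ 88.15°
pole (1 + j248·1) = 1 + j248 → |·| ≈ 248, ∠ ≈ 89.77°
pole (1 + j248·0.0005) = 1 + j0.124 → |·| ≈ 1.0077, ∠ ≈ 7.07°
|T| = 0.004 · 31.016 / (248 · 1.0077) ≈ 0.00049644
Gain = 20 log₁₀(0.00049644) ≈ -66.08 dB
∠T = (88.15°) − (89.77° + 7.07°) = -8.69°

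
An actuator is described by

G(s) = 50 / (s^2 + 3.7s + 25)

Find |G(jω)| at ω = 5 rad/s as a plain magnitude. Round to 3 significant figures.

At s = jω = j5:
quadratic: (j5)² + 3.7·j5 + 25 = 0 + j18.5 → |·| ≈ 18.5, ∠ ≈ 90.00°
|G| = 50 / 18.5 ≈ 2.7027

2.70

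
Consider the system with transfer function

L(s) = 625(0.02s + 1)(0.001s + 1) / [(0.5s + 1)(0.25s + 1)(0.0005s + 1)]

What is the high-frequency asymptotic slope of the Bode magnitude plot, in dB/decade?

Each pole contributes −20 dB/decade at high frequency; each zero contributes +20 dB/decade.
Net: 2 zero(s) − 3 pole(s) → -20 dB/decade.

-20 dB/decade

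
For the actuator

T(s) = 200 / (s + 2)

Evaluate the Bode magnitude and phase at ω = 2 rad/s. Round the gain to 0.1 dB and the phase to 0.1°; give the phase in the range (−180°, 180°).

37.0 dB, -45.0°

At s = jω = j2:
pole (s+2): 2 + j2 → |·| = √(2²+2²) = √8 ≈ 2.8284, ∠ = arctan(2/2) ≈ 45.00°
|T| = 200 / 2.8284 ≈ 70.711
Gain = 20 log₁₀(70.711) ≈ 36.99 dB
∠T = 0.00° − 45.00° = -45.00°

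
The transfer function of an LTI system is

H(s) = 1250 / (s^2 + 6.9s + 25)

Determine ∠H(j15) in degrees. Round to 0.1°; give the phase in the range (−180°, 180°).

At s = jω = j15:
quadratic: (j15)² + 6.9·j15 + 25 = -200 + j103.5 → |·| ≈ 225.19, ∠ ≈ 152.64°
∠H = 0.00° − 152.64° = -152.64°

-152.6°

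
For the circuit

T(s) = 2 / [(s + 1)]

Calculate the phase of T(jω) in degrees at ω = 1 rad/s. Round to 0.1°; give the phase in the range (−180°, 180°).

At ω = 1 rad/s:
pole (1 + j1·1) = 1 + j1 → |·| ≈ 1.4142, ∠ ≈ 45.00°
∠T = (0°) − (45.00°) = -45.00°

-45.0°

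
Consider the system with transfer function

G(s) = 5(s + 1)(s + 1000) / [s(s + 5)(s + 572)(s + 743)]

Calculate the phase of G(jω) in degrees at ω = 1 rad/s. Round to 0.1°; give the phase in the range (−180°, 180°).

-56.4°

At s = jω = j1:
zero (s+1): 1 + j1 → |·| = √(1²+1²) = √2 ≈ 1.4142, ∠ = arctan(1/1) ≈ 45.00°
zero (s+1000): 1000 + j1 → |·| = √(1000²+1²) = √1000001 ≈ 1000, ∠ = arctan(1/1000) ≈ 0.06°
pole (s+5): 5 + j1 → |·| = √(5²+1²) = √26 ≈ 5.099, ∠ = arctan(1/5) ≈ 11.31°
pole (s+572): 572 + j1 → |·| = √(572²+1²) = √327185 ≈ 572, ∠ = arctan(1/572) ≈ 0.10°
pole (s+743): 743 + j1 → |·| = √(743²+1²) = √552050 ≈ 743, ∠ = arctan(1/743) ≈ 0.08°
pole at origin: |s| = 1, ∠ = 90.00° (in denominator)
∠G = 45.06° − 101.49° = -56.43°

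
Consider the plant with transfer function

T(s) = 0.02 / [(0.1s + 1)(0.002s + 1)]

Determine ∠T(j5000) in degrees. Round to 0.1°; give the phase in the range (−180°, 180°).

At ω = 5000 rad/s:
pole (1 + j5000·0.1) = 1 + j500 → |·| ≈ 500, ∠ ≈ 89.89°
pole (1 + j5000·0.002) = 1 + j10 → |·| ≈ 10.05, ∠ ≈ 84.29°
∠T = (0°) − (89.89° + 84.29°) = -174.18°

-174.2°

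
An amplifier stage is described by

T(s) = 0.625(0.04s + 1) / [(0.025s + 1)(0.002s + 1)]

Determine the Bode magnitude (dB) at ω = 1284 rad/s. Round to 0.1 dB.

At ω = 1284 rad/s:
zero (1 + j1284·0.04) = 1 + j51.36 → |·| ≈ 51.37, ∠ ≈ 88.88°
pole (1 + j1284·0.025) = 1 + j32.1 → |·| ≈ 32.116, ∠ ≈ 88.22°
pole (1 + j1284·0.002) = 1 + j2.568 → |·| ≈ 2.7558, ∠ ≈ 68.72°
|T| = 0.625 · 51.37 / (32.116 · 2.7558) ≈ 0.36276
Gain = 20 log₁₀(0.36276) ≈ -8.81 dB

-8.8 dB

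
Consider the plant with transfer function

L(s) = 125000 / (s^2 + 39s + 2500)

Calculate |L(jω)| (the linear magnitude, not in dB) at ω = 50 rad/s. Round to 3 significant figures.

64.1

At s = jω = j50:
quadratic: (j50)² + 39·j50 + 2500 = 0 + j1950 → |·| ≈ 1950, ∠ ≈ 90.00°
|L| = 125000 / 1950 ≈ 64.103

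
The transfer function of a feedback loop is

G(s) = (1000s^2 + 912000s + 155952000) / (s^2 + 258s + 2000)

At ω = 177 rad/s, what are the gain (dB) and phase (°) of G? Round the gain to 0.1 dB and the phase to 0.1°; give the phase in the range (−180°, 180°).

71.5 dB, -70.4°

Substitute s = j177:
Numerator: 1000(j177)^2 + 912000(j177) + 155952000 = 124623000 + j161424000
Denominator: (j177)^2 + 258(j177) + 2000 = -29329 + j45666
|N| = √(124623000² + 161424000²) ≈ 2.0393e+08, ∠N ≈ 52.33°
|D| = √(29329² + 45666²) ≈ 54273, ∠D ≈ 122.71°
|G| = 2.0393e+08 / 54273 ≈ 3757.5
Gain = 20 log₁₀(3757.5) ≈ 71.50 dB
∠G = 52.33° − 122.71° = -70.38°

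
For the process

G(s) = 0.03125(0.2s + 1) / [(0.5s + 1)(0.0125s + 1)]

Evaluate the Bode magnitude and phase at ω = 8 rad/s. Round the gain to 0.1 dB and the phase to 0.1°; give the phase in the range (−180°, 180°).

-36.9 dB, -23.7°

At ω = 8 rad/s:
zero (1 + j8·0.2) = 1 + j1.6 → |·| ≈ 1.8868, ∠ ≈ 57.99°
pole (1 + j8·0.5) = 1 + j4 → |·| ≈ 4.1231, ∠ ≈ 75.96°
pole (1 + j8·0.0125) = 1 + j0.1 → |·| ≈ 1.005, ∠ ≈ 5.71°
|G| = 0.03125 · 1.8868 / (4.1231 · 1.005) ≈ 0.014229
Gain = 20 log₁₀(0.014229) ≈ -36.94 dB
∠G = (57.99°) − (75.96° + 5.71°) = -23.68°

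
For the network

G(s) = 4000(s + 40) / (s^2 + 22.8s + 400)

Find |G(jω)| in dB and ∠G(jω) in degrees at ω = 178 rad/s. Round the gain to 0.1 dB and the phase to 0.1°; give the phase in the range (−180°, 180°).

At s = jω = j178:
zero (s+40): 40 + j178 → |·| = √(40²+178²) = √33284 ≈ 182.44, ∠ = arctan(178/40) ≈ 77.33°
quadratic: (j178)² + 22.8·j178 + 400 = -31284 + j4058.4 → |·| ≈ 31546, ∠ ≈ 172.61°
|G| = 4000 · 182.44 / 31546 ≈ 23.133
Gain = 20 log₁₀(23.133) ≈ 27.28 dB
∠G = 77.33° − 172.61° = -95.28°

27.3 dB, -95.3°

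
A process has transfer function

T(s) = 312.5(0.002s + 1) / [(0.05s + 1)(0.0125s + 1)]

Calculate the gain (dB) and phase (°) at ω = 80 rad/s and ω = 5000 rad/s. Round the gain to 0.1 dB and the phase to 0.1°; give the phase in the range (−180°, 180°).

ω = 80: 34.7 dB, -111.9°; ω = 5000: -13.9 dB, -94.6°

At ω = 80 rad/s:
zero (1 + j80·0.002) = 1 + j0.16 → |·| ≈ 1.0127, ∠ ≈ 9.09°
pole (1 + j80·0.05) = 1 + j4 → |·| ≈ 4.1231, ∠ ≈ 75.96°
pole (1 + j80·0.0125) = 1 + j1 → |·| ≈ 1.4142, ∠ ≈ 45.00°
|T| = 312.5 · 1.0127 / (4.1231 · 1.4142) ≈ 54.275
Gain = 20 log₁₀(54.275) ≈ 34.69 dB
∠T = (9.09°) − (75.96° + 45.00°) = -111.87°

At ω = 5000 rad/s:
zero (1 + j5000·0.002) = 1 + j10 → |·| ≈ 10.05, ∠ ≈ 84.29°
pole (1 + j5000·0.05) = 1 + j250 → |·| ≈ 250, ∠ ≈ 89.77°
pole (1 + j5000·0.0125) = 1 + j62.5 → |·| ≈ 62.508, ∠ ≈ 89.08°
|T| = 312.5 · 10.05 / (250 · 62.508) ≈ 0.20097
Gain = 20 log₁₀(0.20097) ≈ -13.94 dB
∠T = (84.29°) − (89.77° + 89.08°) = -94.56°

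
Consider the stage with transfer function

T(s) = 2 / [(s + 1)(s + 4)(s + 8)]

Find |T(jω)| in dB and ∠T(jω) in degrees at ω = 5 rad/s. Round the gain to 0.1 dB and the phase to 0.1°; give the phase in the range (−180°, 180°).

At s = jω = j5:
pole (s+1): 1 + j5 → |·| = √(1²+5²) = √26 ≈ 5.099, ∠ = arctan(5/1) ≈ 78.69°
pole (s+4): 4 + j5 → |·| = √(4²+5²) = √41 ≈ 6.4031, ∠ = arctan(5/4) ≈ 51.34°
pole (s+8): 8 + j5 → |·| = √(8²+5²) = √89 ≈ 9.434, ∠ = arctan(5/8) ≈ 32.01°
|T| = 2 / 308.01 ≈ 0.0064933
Gain = 20 log₁₀(0.0064933) ≈ -43.75 dB
∠T = 0.00° − 162.04° = -162.04°

-43.8 dB, -162.0°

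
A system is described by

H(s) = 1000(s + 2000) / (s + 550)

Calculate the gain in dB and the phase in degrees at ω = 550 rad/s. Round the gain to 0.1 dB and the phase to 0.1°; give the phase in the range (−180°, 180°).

At s = jω = j550:
zero (s+2000): 2000 + j550 → |·| = √(2000²+550²) = √4302500 ≈ 2074.2, ∠ = arctan(550/2000) ≈ 15.38°
pole (s+550): 550 + j550 → |·| = √(550²+550²) = √605000 ≈ 777.82, ∠ = arctan(550/550) ≈ 45.00°
|H| = 1000 · 2074.2 / 777.82 ≈ 2666.7
Gain = 20 log₁₀(2666.7) ≈ 68.52 dB
∠H = 15.38° − 45.00° = -29.62°

68.5 dB, -29.6°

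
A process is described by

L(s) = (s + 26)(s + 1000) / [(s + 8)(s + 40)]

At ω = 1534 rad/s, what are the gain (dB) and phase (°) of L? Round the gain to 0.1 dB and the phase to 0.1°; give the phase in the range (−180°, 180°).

At s = jω = j1534:
zero (s+26): 26 + j1534 → |·| = √(26²+1534²) = √2353832 ≈ 1534.2, ∠ = arctan(1534/26) ≈ 89.03°
zero (s+1000): 1000 + j1534 → |·| = √(1000²+1534²) = √3353156 ≈ 1831.2, ∠ = arctan(1534/1000) ≈ 56.90°
pole (s+8): 8 + j1534 → |·| = √(8²+1534²) = √2353220 ≈ 1534, ∠ = arctan(1534/8) ≈ 89.70°
pole (s+40): 40 + j1534 → |·| = √(40²+1534²) = √2354756 ≈ 1534.5, ∠ = arctan(1534/40) ≈ 88.51°
|L| = 1 · 2.8094e+06 / 2.3539e+06 ≈ 1.1935
Gain = 20 log₁₀(1.1935) ≈ 1.54 dB
∠L = 145.93° − 178.21° = -32.28°

1.5 dB, -32.3°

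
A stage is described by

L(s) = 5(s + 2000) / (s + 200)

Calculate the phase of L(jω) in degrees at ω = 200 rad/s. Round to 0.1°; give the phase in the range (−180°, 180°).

-39.3°

At s = jω = j200:
zero (s+2000): 2000 + j200 → |·| = √(2000²+200²) = √4040000 ≈ 2010, ∠ = arctan(200/2000) ≈ 5.71°
pole (s+200): 200 + j200 → |·| = √(200²+200²) = √80000 ≈ 282.84, ∠ = arctan(200/200) ≈ 45.00°
∠L = 5.71° − 45.00° = -39.29°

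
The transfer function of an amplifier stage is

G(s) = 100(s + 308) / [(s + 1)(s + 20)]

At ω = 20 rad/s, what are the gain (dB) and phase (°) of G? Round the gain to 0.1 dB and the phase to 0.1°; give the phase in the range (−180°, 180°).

34.7 dB, -128.4°

At s = jω = j20:
zero (s+308): 308 + j20 → |·| = √(308²+20²) = √95264 ≈ 308.65, ∠ = arctan(20/308) ≈ 3.72°
pole (s+1): 1 + j20 → |·| = √(1²+20²) = √401 ≈ 20.025, ∠ = arctan(20/1) ≈ 87.14°
pole (s+20): 20 + j20 → |·| = √(20²+20²) = √800 ≈ 28.284, ∠ = arctan(20/20) ≈ 45.00°
|G| = 100 · 308.65 / 566.39 ≈ 54.494
Gain = 20 log₁₀(54.494) ≈ 34.73 dB
∠G = 3.72° − 132.14° = -128.42°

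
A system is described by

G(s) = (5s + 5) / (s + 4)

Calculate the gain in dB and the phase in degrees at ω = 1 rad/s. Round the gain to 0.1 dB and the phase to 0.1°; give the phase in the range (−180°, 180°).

Substitute s = j1:
Numerator: 5(j1) + 5 = 5 + j5
Denominator: (j1) + 4 = 4 + j1
|N| = √(5² + 5²) ≈ 7.0711, ∠N ≈ 45.00°
|D| = √(4² + 1²) ≈ 4.1231, ∠D ≈ 14.04°
|G| = 7.0711 / 4.1231 ≈ 1.715
Gain = 20 log₁₀(1.715) ≈ 4.69 dB
∠G = 45.00° − 14.04° = 30.96°

4.7 dB, 31.0°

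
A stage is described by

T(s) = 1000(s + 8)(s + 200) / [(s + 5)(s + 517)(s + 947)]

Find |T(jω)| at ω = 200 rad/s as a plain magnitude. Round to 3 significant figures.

At s = jω = j200:
zero (s+8): 8 + j200 → |·| = √(8²+200²) = √40064 ≈ 200.16, ∠ = arctan(200/8) ≈ 87.71°
zero (s+200): 200 + j200 → |·| = √(200²+200²) = √80000 ≈ 282.84, ∠ = arctan(200/200) ≈ 45.00°
pole (s+5): 5 + j200 → |·| = √(5²+200²) = √40025 ≈ 200.06, ∠ = arctan(200/5) ≈ 88.57°
pole (s+517): 517 + j200 → |·| = √(517²+200²) = √307289 ≈ 554.34, ∠ = arctan(200/517) ≈ 21.15°
pole (s+947): 947 + j200 → |·| = √(947²+200²) = √936809 ≈ 967.89, ∠ = arctan(200/947) ≈ 11.93°
|T| = 1000 · 56613 / 1.0734e+08 ≈ 0.52742

0.527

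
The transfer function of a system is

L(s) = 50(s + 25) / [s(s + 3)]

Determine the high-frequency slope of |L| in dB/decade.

Each pole contributes −20 dB/decade at high frequency; each zero contributes +20 dB/decade.
Net: 1 zero(s) − 2 pole(s) → -20 dB/decade.

-20 dB/decade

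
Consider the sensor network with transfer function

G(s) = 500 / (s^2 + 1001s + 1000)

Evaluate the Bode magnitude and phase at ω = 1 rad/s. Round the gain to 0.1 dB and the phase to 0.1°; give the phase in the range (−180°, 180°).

Substitute s = j1:
Numerator: 500 = 500 + j0
Denominator: (j1)^2 + 1001(j1) + 1000 = 999 + j1001
|N| = √(500² + 0²) ≈ 500, ∠N ≈ 0.00°
|D| = √(999² + 1001²) ≈ 1414.2, ∠D ≈ 45.06°
|G| = 500 / 1414.2 ≈ 0.35356
Gain = 20 log₁₀(0.35356) ≈ -9.03 dB
∠G = 0.00° − 45.06° = -45.06°

-9.0 dB, -45.1°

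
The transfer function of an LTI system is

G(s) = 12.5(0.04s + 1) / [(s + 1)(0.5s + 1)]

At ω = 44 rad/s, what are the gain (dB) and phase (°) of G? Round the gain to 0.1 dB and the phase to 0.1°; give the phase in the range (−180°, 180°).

At ω = 44 rad/s:
zero (1 + j44·0.04) = 1 + j1.76 → |·| ≈ 2.0243, ∠ ≈ 60.40°
pole (1 + j44·1) = 1 + j44 → |·| ≈ 44.011, ∠ ≈ 88.70°
pole (1 + j44·0.5) = 1 + j22 → |·| ≈ 22.023, ∠ ≈ 87.40°
|G| = 12.5 · 2.0243 / (44.011 · 22.023) ≈ 0.026106
Gain = 20 log₁₀(0.026106) ≈ -31.67 dB
∠G = (60.40°) − (88.70° + 87.40°) = -115.70°

-31.7 dB, -115.7°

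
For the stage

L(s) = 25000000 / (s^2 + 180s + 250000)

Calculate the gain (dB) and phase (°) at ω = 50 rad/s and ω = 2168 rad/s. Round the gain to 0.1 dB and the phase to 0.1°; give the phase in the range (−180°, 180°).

At s = jω = j50:
quadratic: (j50)² + 180·j50 + 250000 = 247500 + j9000 → |·| ≈ 2.4766e+05, ∠ ≈ 2.08°
|L| = 25000000 / 2.4766e+05 ≈ 100.94
Gain = 20 log₁₀(100.94) ≈ 40.08 dB
∠L = 0.00° − 2.08° = -2.08°

At s = jω = j2168:
quadratic: (j2168)² + 180·j2168 + 250000 = -4450224 + j390240 → |·| ≈ 4.4673e+06, ∠ ≈ 174.99°
|L| = 25000000 / 4.4673e+06 ≈ 5.5962
Gain = 20 log₁₀(5.5962) ≈ 14.96 dB
∠L = 0.00° − 174.99° = -174.99°

ω = 50: 40.1 dB, -2.1°; ω = 2168: 15.0 dB, -175.0°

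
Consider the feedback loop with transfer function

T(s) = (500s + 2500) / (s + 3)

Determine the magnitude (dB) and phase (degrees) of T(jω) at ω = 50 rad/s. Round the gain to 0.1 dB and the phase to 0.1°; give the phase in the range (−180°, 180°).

54.0 dB, -2.3°

Substitute s = j50:
Numerator: 500(j50) + 2500 = 2500 + j25000
Denominator: (j50) + 3 = 3 + j50
|N| = √(2500² + 25000²) ≈ 25125, ∠N ≈ 84.29°
|D| = √(3² + 50²) ≈ 50.09, ∠D ≈ 86.57°
|T| = 25125 / 50.09 ≈ 501.6
Gain = 20 log₁₀(501.6) ≈ 54.01 dB
∠T = 84.29° − 86.57° = -2.28°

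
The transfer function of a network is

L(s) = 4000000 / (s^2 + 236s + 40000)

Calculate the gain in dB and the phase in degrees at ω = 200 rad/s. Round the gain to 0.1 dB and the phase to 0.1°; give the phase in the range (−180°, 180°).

At s = jω = j200:
quadratic: (j200)² + 236·j200 + 40000 = 0 + j47200 → |·| ≈ 47200, ∠ ≈ 90.00°
|L| = 4000000 / 47200 ≈ 84.746
Gain = 20 log₁₀(84.746) ≈ 38.56 dB
∠L = 0.00° − 90.00° = -90.00°

38.6 dB, -90.0°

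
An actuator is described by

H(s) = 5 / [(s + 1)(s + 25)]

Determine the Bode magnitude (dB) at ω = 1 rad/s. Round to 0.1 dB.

-17.0 dB

At s = jω = j1:
pole (s+1): 1 + j1 → |·| = √(1²+1²) = √2 ≈ 1.4142, ∠ = arctan(1/1) ≈ 45.00°
pole (s+25): 25 + j1 → |·| = √(25²+1²) = √626 ≈ 25.02, ∠ = arctan(1/25) ≈ 2.29°
|H| = 5 / 35.383 ≈ 0.14131
Gain = 20 log₁₀(0.14131) ≈ -17.00 dB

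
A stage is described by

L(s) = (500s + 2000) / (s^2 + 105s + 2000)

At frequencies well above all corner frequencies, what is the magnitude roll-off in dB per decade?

-20 dB/decade

Each pole contributes −20 dB/decade at high frequency; each zero contributes +20 dB/decade.
Net: 1 zero(s) − 2 pole(s) → -20 dB/decade.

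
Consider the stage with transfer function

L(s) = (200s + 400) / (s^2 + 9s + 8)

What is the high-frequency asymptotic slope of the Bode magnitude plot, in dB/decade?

-20 dB/decade

Each pole contributes −20 dB/decade at high frequency; each zero contributes +20 dB/decade.
Net: 1 zero(s) − 2 pole(s) → -20 dB/decade.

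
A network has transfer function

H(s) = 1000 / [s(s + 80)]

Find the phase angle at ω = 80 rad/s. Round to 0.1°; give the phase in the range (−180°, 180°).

-135.0°

At s = jω = j80:
pole (s+80): 80 + j80 → |·| = √(80²+80²) = √12800 ≈ 113.14, ∠ = arctan(80/80) ≈ 45.00°
pole at origin: |s| = 80, ∠ = 90.00° (in denominator)
∠H = 0.00° − 135.00° = -135.00°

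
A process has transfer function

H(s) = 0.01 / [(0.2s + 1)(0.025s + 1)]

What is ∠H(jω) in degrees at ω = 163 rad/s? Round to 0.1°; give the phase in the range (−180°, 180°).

-164.5°

At ω = 163 rad/s:
pole (1 + j163·0.2) = 1 + j32.6 → |·| ≈ 32.615, ∠ ≈ 88.24°
pole (1 + j163·0.025) = 1 + j4.075 → |·| ≈ 4.1959, ∠ ≈ 76.21°
∠H = (0°) − (88.24° + 76.21°) = -164.45°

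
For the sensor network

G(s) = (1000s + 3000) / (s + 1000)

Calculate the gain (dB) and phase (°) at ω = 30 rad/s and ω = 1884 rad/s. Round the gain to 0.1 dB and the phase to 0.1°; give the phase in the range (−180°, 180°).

Substitute s = j30:
Numerator: 1000(j30) + 3000 = 3000 + j30000
Denominator: (j30) + 1000 = 1000 + j30
|N| = √(3000² + 30000²) ≈ 30150, ∠N ≈ 84.29°
|D| = √(1000² + 30²) ≈ 1000.4, ∠D ≈ 1.72°
|G| = 30150 / 1000.4 ≈ 30.138
Gain = 20 log₁₀(30.138) ≈ 29.58 dB
∠G = 84.29° − 1.72° = 82.57°

Substitute s = j1884:
Numerator: 1000(j1884) + 3000 = 3000 + j1884000
Denominator: (j1884) + 1000 = 1000 + j1884
|N| = √(3000² + 1884000²) ≈ 1.884e+06, ∠N ≈ 89.91°
|D| = √(1000² + 1884²) ≈ 2132.9, ∠D ≈ 62.04°
|G| = 1.884e+06 / 2132.9 ≈ 883.3
Gain = 20 log₁₀(883.3) ≈ 58.92 dB
∠G = 89.91° − 62.04° = 27.87°

ω = 30: 29.6 dB, 82.6°; ω = 1884: 58.9 dB, 27.9°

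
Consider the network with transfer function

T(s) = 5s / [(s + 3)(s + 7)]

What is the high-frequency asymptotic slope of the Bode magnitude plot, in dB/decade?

Each pole contributes −20 dB/decade at high frequency; each zero contributes +20 dB/decade.
Net: 1 zero(s) − 2 pole(s) → -20 dB/decade.

-20 dB/decade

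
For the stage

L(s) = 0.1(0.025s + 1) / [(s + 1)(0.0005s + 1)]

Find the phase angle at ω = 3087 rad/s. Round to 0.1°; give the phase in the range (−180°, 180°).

At ω = 3087 rad/s:
zero (1 + j3087·0.025) = 1 + j77.175 → |·| ≈ 77.181, ∠ ≈ 89.26°
pole (1 + j3087·1) = 1 + j3087 → |·| ≈ 3087, ∠ ≈ 89.98°
pole (1 + j3087·0.0005) = 1 + j1.5435 → |·| ≈ 1.8391, ∠ ≈ 57.06°
∠L = (89.26°) − (89.98° + 57.06°) = -57.78°

-57.8°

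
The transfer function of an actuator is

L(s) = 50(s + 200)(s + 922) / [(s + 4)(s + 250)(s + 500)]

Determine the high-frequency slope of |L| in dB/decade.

-20 dB/decade

Each pole contributes −20 dB/decade at high frequency; each zero contributes +20 dB/decade.
Net: 2 zero(s) − 3 pole(s) → -20 dB/decade.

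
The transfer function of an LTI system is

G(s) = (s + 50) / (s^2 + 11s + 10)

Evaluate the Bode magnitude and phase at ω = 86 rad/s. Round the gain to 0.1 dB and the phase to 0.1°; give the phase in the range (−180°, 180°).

-37.5 dB, -112.9°

Substitute s = j86:
Numerator: (j86) + 50 = 50 + j86
Denominator: (j86)^2 + 11(j86) + 10 = -7386 + j946
|N| = √(50² + 86²) ≈ 99.479, ∠N ≈ 59.83°
|D| = √(7386² + 946²) ≈ 7446.3, ∠D ≈ 172.70°
|G| = 99.479 / 7446.3 ≈ 0.01336
Gain = 20 log₁₀(0.01336) ≈ -37.48 dB
∠G = 59.83° − 172.70° = -112.87°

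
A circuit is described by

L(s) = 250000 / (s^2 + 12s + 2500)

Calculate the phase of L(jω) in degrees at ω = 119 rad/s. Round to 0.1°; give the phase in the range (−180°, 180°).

-173.0°

At s = jω = j119:
quadratic: (j119)² + 12·j119 + 2500 = -11661 + j1428 → |·| ≈ 11748, ∠ ≈ 173.02°
∠L = 0.00° − 173.02° = -173.02°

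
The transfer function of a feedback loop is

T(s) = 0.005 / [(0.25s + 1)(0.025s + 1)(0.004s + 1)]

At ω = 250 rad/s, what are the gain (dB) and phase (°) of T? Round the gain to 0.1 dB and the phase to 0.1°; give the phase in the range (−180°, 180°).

-101.0 dB, 145.0°

At ω = 250 rad/s:
pole (1 + j250·0.25) = 1 + j62.5 → |·| ≈ 62.508, ∠ ≈ 89.08°
pole (1 + j250·0.025) = 1 + j6.25 → |·| ≈ 6.3295, ∠ ≈ 80.91°
pole (1 + j250·0.004) = 1 + j1 → |·| ≈ 1.4142, ∠ ≈ 45.00°
|T| = 0.005 · 1 / (62.508 · 6.3295 · 1.4142) ≈ 8.9362e-06
Gain = 20 log₁₀(8.9362e-06) ≈ -100.98 dB
∠T = (0°) − (89.08° + 80.91° + 45.00°) = -214.99° ≡ 145.01° (principal value)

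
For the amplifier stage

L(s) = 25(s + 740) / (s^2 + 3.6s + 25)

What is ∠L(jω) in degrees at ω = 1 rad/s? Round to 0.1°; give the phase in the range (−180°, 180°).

At s = jω = j1:
zero (s+740): 740 + j1 → |·| = √(740²+1²) = √547601 ≈ 740, ∠ = arctan(1/740) ≈ 0.08°
quadratic: (j1)² + 3.6·j1 + 25 = 24 + j3.6 → |·| ≈ 24.268, ∠ ≈ 8.53°
∠L = 0.08° − 8.53° = -8.45°

-8.5°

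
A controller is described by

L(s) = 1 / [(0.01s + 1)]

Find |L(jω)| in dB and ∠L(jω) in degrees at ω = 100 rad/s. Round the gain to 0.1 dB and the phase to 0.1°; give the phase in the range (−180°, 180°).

-3.0 dB, -45.0°

At ω = 100 rad/s:
pole (1 + j100·0.01) = 1 + j1 → |·| ≈ 1.4142, ∠ ≈ 45.00°
|L| = 1 · 1 / (1.4142) ≈ 0.70711
Gain = 20 log₁₀(0.70711) ≈ -3.01 dB
∠L = (0°) − (45.00°) = -45.00°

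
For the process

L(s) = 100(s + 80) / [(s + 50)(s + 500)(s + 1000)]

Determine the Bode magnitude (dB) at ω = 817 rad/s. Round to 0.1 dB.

-81.8 dB

At s = jω = j817:
zero (s+80): 80 + j817 → |·| = √(80²+817²) = √673889 ≈ 820.91, ∠ = arctan(817/80) ≈ 84.41°
pole (s+50): 50 + j817 → |·| = √(50²+817²) = √669989 ≈ 818.53, ∠ = arctan(817/50) ≈ 86.50°
pole (s+500): 500 + j817 → |·| = √(500²+817²) = √917489 ≈ 957.86, ∠ = arctan(817/500) ≈ 58.53°
pole (s+1000): 1000 + j817 → |·| = √(1000²+817²) = √1667489 ≈ 1291.3, ∠ = arctan(817/1000) ≈ 39.25°
|L| = 100 · 820.91 / 1.0124e+09 ≈ 8.1086e-05
Gain = 20 log₁₀(8.1086e-05) ≈ -81.82 dB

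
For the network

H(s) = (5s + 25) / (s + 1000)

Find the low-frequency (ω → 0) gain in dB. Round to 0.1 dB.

H(0) = 25 / 1000 = 0.025
20 log₁₀(0.025) ≈ -32.04 dB

-32.0 dB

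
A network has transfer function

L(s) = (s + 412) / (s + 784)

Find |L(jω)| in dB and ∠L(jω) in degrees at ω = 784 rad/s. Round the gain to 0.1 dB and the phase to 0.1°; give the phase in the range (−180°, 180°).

At s = jω = j784:
zero (s+412): 412 + j784 → |·| = √(412²+784²) = √784400 ≈ 885.66, ∠ = arctan(784/412) ≈ 62.28°
pole (s+784): 784 + j784 → |·| = √(784²+784²) = √1229312 ≈ 1108.7, ∠ = arctan(784/784) ≈ 45.00°
|L| = 1 · 885.66 / 1108.7 ≈ 0.79883
Gain = 20 log₁₀(0.79883) ≈ -1.95 dB
∠L = 62.28° − 45.00° = 17.28°

-2.0 dB, 17.3°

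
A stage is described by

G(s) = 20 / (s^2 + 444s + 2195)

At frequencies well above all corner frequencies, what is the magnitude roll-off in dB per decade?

Each pole contributes −20 dB/decade at high frequency; each zero contributes +20 dB/decade.
Net: 0 zero(s) − 2 pole(s) → -40 dB/decade.

-40 dB/decade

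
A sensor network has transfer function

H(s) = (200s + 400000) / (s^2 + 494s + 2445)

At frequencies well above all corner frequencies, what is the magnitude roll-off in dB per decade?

Each pole contributes −20 dB/decade at high frequency; each zero contributes +20 dB/decade.
Net: 1 zero(s) − 2 pole(s) → -20 dB/decade.

-20 dB/decade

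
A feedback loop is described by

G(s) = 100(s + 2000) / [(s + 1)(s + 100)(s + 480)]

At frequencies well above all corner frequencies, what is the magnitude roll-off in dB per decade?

-40 dB/decade

Each pole contributes −20 dB/decade at high frequency; each zero contributes +20 dB/decade.
Net: 1 zero(s) − 3 pole(s) → -40 dB/decade.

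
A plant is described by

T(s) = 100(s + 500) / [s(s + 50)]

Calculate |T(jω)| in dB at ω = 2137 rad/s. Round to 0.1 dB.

-26.4 dB

At s = jω = j2137:
zero (s+500): 500 + j2137 → |·| = √(500²+2137²) = √4816769 ≈ 2194.7, ∠ = arctan(2137/500) ≈ 76.83°
pole (s+50): 50 + j2137 → |·| = √(50²+2137²) = √4569269 ≈ 2137.6, ∠ = arctan(2137/50) ≈ 88.66°
pole at origin: |s| = 2137, ∠ = 90.00° (in denominator)
|T| = 100 · 2194.7 / 4.5681e+06 ≈ 0.048044
Gain = 20 log₁₀(0.048044) ≈ -26.37 dB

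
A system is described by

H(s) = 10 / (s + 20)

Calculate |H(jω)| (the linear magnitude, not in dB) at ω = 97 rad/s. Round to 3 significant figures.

Substitute s = j97:
Numerator: 10 = 10 + j0
Denominator: (j97) + 20 = 20 + j97
|N| = √(10² + 0²) ≈ 10, ∠N ≈ 0.00°
|D| = √(20² + 97²) ≈ 99.04, ∠D ≈ 78.35°
|H| = 10 / 99.04 ≈ 0.10097

0.101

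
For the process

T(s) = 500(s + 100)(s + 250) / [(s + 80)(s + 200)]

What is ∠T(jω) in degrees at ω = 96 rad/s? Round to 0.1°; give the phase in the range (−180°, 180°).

At s = jω = j96:
zero (s+100): 100 + j96 → |·| = √(100²+96²) = √19216 ≈ 138.62, ∠ = arctan(96/100) ≈ 43.83°
zero (s+250): 250 + j96 → |·| = √(250²+96²) = √71716 ≈ 267.8, ∠ = arctan(96/250) ≈ 21.01°
pole (s+80): 80 + j96 → |·| = √(80²+96²) = √15616 ≈ 124.96, ∠ = arctan(96/80) ≈ 50.19°
pole (s+200): 200 + j96 → |·| = √(200²+96²) = √49216 ≈ 221.85, ∠ = arctan(96/200) ≈ 25.64°
∠T = 64.84° − 75.83° = -10.99°

-11.0°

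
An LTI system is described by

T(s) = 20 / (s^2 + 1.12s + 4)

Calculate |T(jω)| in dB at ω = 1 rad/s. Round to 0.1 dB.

15.9 dB

At s = jω = j1:
quadratic: (j1)² + 1.12·j1 + 4 = 3 + j1.12 → |·| ≈ 3.2022, ∠ ≈ 20.47°
|T| = 20 / 3.2022 ≈ 6.2457
Gain = 20 log₁₀(6.2457) ≈ 15.91 dB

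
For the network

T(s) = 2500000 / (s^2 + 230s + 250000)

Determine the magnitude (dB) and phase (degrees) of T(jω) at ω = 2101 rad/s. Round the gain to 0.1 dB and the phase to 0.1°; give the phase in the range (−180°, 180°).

At s = jω = j2101:
quadratic: (j2101)² + 230·j2101 + 250000 = -4164201 + j483230 → |·| ≈ 4.1921e+06, ∠ ≈ 173.38°
|T| = 2500000 / 4.1921e+06 ≈ 0.59636
Gain = 20 log₁₀(0.59636) ≈ -4.49 dB
∠T = 0.00° − 173.38° = -173.38°

-4.5 dB, -173.4°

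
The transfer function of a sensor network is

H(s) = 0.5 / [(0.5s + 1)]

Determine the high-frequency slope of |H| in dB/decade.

Each pole contributes −20 dB/decade at high frequency; each zero contributes +20 dB/decade.
Net: 0 zero(s) − 1 pole(s) → -20 dB/decade.

-20 dB/decade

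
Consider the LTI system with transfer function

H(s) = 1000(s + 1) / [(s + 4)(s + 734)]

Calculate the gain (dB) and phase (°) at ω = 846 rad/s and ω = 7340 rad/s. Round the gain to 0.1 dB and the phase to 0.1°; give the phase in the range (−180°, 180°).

ω = 846: -1.0 dB, -48.9°; ω = 7340: -17.4 dB, -84.3°

At s = jω = j846:
zero (s+1): 1 + j846 → |·| = √(1²+846²) = √715717 ≈ 846, ∠ = arctan(846/1) ≈ 89.93°
pole (s+4): 4 + j846 → |·| = √(4²+846²) = √715732 ≈ 846.01, ∠ = arctan(846/4) ≈ 89.73°
pole (s+734): 734 + j846 → |·| = √(734²+846²) = √1254472 ≈ 1120, ∠ = arctan(846/734) ≈ 49.05°
|H| = 1000 · 846 / 9.4753e+05 ≈ 0.89285
Gain = 20 log₁₀(0.89285) ≈ -0.98 dB
∠H = 89.93° − 138.78° = -48.85°

At s = jω = j7340:
zero (s+1): 1 + j7340 → |·| = √(1²+7340²) = √53875601 ≈ 7340, ∠ = arctan(7340/1) ≈ 89.99°
pole (s+4): 4 + j7340 → |·| = √(4²+7340²) = √53875616 ≈ 7340, ∠ = arctan(7340/4) ≈ 89.97°
pole (s+734): 734 + j7340 → |·| = √(734²+7340²) = √54414356 ≈ 7376.6, ∠ = arctan(7340/734) ≈ 84.29°
|H| = 1000 · 7340 / 5.4144e+07 ≈ 0.13556
Gain = 20 log₁₀(0.13556) ≈ -17.36 dB
∠H = 89.99° − 174.26° = -84.27°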